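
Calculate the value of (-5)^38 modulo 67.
Using repeated squaring. (-5) ≡ 62 (mod 67). 38 = 32 + 4 + 2 (binary 100110). Repeated squaring mod 67: 62^1 ≡ 62; 62^2 ≡ 62² = 3844 ≡ 25; 62^4 ≡ 25² = 625 ≡ 22; 62^8 ≡ 22² = 484 ≡ 15; 62^16 ≡ 15² = 225 ≡ 24; 62^32 ≡ 24² = 576 ≡ 40. Multiply: (-5)^38 ≡ 62^32 × 62^4 × 62^2 ≡ 40 × 22 × 25 (mod 67): 40 × 22 = 880 ≡ 9; 9 × 25 = 225 ≡ 24. So (-5)^38 ≡ 24 (mod 67).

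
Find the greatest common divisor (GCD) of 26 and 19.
1

Using the Euclidean algorithm:
26 = 1 × 19 + 7
19 = 2 × 7 + 5
7 = 1 × 5 + 2
5 = 2 × 2 + 1
2 = 2 × 1 + 0

GCD(26, 19) = 1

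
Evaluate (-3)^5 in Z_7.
(-3) ≡ 4 (mod 7). 5 = 4 + 1 (binary 101). Repeated squaring mod 7: 4^1 ≡ 4; 4^2 ≡ 4² = 16 ≡ 2; 4^4 ≡ 2² = 4 ≡ 4. Multiply: (-3)^5 ≡ 4^4 × 4^1 ≡ 4 × 4 (mod 7): 4 × 4 = 16 ≡ 2. So (-3)^5 ≡ 2 (mod 7).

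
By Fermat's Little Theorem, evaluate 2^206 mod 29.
By Fermat: 2^{28} ≡ 1 (mod 29). 206 ≡ 10 (mod 28). So 2^{206} ≡ 2^{10} ≡ 9 (mod 29)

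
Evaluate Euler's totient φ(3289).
2640

Prime factorization: 3289 = 11 × 13 × 23
Using the formula φ(n) = n × Π(1 - 1/p) for each prime factor p:
φ(3289) = 3289 × (1 - 1/11) × (1 - 1/13) × (1 - 1/23)
φ(3289) = 2640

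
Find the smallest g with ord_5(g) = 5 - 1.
p - 1 = 4 has prime divisors 2. h is a primitive root mod 5 iff h^(4/q) ≢ 1 (mod 5) for each such q.
h = 2: 2^2 ≡ 4 (mod 5); none is 1, so 2 has order 4 and is a primitive root.
The smallest primitive root mod 5 is g = 2.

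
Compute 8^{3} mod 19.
18

Using successive squaring:
Binary expansion of 3: 11
Powers of 8 mod 19 (each is the square of the previous):
  8^1 ≡ 8 (mod 19)
  8^2 ≡ 8² = 64 ≡ 7 (mod 19)
3 = 2 + 1, so 8^3 = 8^2 × 8^1 ≡ 7 × 8 (mod 19)
Multiplying step by step:
  7 × 8 = 56 ≡ 18 (mod 19)
Result: 8^3 ≡ 18 (mod 19)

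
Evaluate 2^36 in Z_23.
Using Fermat: 2^{22} ≡ 1 (mod 23). 36 ≡ 14 (mod 22). So 2^{36} ≡ 2^{14} ≡ 8 (mod 23)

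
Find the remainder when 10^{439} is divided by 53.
By Fermat: 10^{52} ≡ 1 (mod 53). 439 = 8×52 + 23. So 10^{439} ≡ 10^{23} ≡ 15 (mod 53)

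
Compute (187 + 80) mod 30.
27

(187 + 80) = 267
267 mod 30 = 27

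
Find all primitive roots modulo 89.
Primitive roots mod 89: {3, 6, 7, 13, 14, 15, 19, 23, 24, 26, 27, 28, 29, 30, 31, 33, 35, 38, 41, 43, 46, 48, 51, 54, 56, 58, 59, 60, 61, 62, 63, 65, 66, 70, 74, 75, 76, 82, 83, 86}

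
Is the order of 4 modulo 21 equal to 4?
No, the actual order is 3, not 4.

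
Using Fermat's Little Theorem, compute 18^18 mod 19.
By Fermat's Little Theorem, 18^{18} ≡ 1 (mod 19) since 19 is prime and gcd(18, 19) = 1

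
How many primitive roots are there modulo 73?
24

The number of primitive roots modulo p is φ(p-1) = φ(72)
φ(72) = 24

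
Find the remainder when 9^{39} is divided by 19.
By Fermat: 9^{18} ≡ 1 (mod 19). 39 = 2×18 + 3. So 9^{39} ≡ 9^{3} ≡ 7 (mod 19)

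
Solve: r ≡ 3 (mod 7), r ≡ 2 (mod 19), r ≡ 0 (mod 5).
M = 7 × 19 × 5 = 665. M₁ = 95, y₁ ≡ 2 (mod 7). M₂ = 35, y₂ ≡ 6 (mod 19). M₃ = 133, y₃ ≡ 2 (mod 5). r = 3×95×2 + 2×35×6 + 0×133×2 ≡ 325 (mod 665)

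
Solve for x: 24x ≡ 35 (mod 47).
23

Since gcd(24, 47) = 1 divides 35, a solution exists.
Multiply both sides by the inverse of 24 mod 47:
  24^(-1) mod 47 = 2
  x ≡ 2 × 35 ≡ 70 ≡ 23 (mod 47)
Verification: 24 × 23 = 552 = 11 × 47 + 35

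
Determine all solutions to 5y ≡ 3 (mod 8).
7

Since gcd(5, 8) = 1 divides 3, a solution exists.
Multiply both sides by the inverse of 5 mod 8:
  5^(-1) mod 8 = 5
  x ≡ 5 × 3 ≡ 15 ≡ 7 (mod 8)
Verification: 5 × 7 = 35 = 4 × 8 + 3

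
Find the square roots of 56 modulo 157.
The square roots of 56 mod 157 are 128 and 29. Verify: 128² = 16384 ≡ 56 (mod 157)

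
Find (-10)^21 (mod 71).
Using repeated squaring. (-10) ≡ 61 (mod 71). 21 = 16 + 4 + 1 (binary 10101). Repeated squaring mod 71: 61^1 ≡ 61; 61^2 ≡ 61² = 3721 ≡ 29; 61^4 ≡ 29² = 841 ≡ 60; 61^8 ≡ 60² = 3600 ≡ 50; 61^16 ≡ 50² = 2500 ≡ 15. Multiply: (-10)^21 ≡ 61^16 × 61^4 × 61^1 ≡ 15 × 60 × 61 (mod 71): 15 × 60 = 900 ≡ 48; 48 × 61 = 2928 ≡ 17. So (-10)^21 ≡ 17 (mod 71).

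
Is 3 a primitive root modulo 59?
No

To verify, check if 3^(58/q) ≢ 1 (mod 59) for each prime divisor q of 58
Divisors of 58 = 58: [1, 2, 29, 58]
  3^(58/2) = 3^29 ≡ 1 (mod 59)
  3^(58/29) = 3^2 ≡ 9 (mod 59)
Conclusion: 3 is not a primitive root modulo 59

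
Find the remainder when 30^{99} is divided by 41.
By Fermat: 30^{40} ≡ 1 (mod 41). 99 = 2×40 + 19. So 30^{99} ≡ 30^{19} ≡ 15 (mod 41)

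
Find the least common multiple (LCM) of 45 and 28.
1260

First find GCD(45, 28) using the Euclidean algorithm:
45 = 1 × 28 + 17
28 = 1 × 17 + 11
17 = 1 × 11 + 6
11 = 1 × 6 + 5
6 = 1 × 5 + 1
5 = 5 × 1 + 0
GCD(45, 28) = 1

LCM formula: LCM(a, b) = (a × b) / GCD(a, b)
LCM(45, 28) = (45 × 28) / 1
LCM(45, 28) = 1260 / 1
LCM(45, 28) = 1260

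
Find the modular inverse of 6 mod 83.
6^(-1) ≡ 14 (mod 83). Verification: 6 × 14 = 84 ≡ 1 (mod 83)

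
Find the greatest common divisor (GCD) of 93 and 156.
3

Using the Euclidean algorithm:
93 = 0 × 156 + 93
156 = 1 × 93 + 63
93 = 1 × 63 + 30
63 = 2 × 30 + 3
30 = 10 × 3 + 0

GCD(93, 156) = 3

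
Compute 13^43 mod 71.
Using repeated squaring. 43 = 32 + 8 + 2 + 1 (binary 101011). Repeated squaring mod 71: 13^1 ≡ 13; 13^2 ≡ 13² = 169 ≡ 27; 13^4 ≡ 27² = 729 ≡ 19; 13^8 ≡ 19² = 361 ≡ 6; 13^16 ≡ 6² = 36 ≡ 36; 13^32 ≡ 36² = 1296 ≡ 18. Multiply: 13^43 = 13^32 × 13^8 × 13^2 × 13^1 ≡ 18 × 6 × 27 × 13 (mod 71): 18 × 6 = 108 ≡ 37; 37 × 27 = 999 ≡ 5; 5 × 13 = 65 ≡ 65. So 13^43 ≡ 65 (mod 71).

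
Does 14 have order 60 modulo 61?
p - 1 = 60 has prime divisors 2, 3, 5. Check 14^(60/q) mod 61 for each: 14^(60/2) = 14^30 ≡ 1, 14^(60/3) = 14^20 ≡ 13, 14^(60/5) = 14^12 ≡ 1 (mod 61). Since 14^30 ≡ 1 (mod 61), the order of 14 divides 30 (in fact the order is 6) ≠ 60, so it is not a primitive root.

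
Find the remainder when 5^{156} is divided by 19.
By Fermat: 5^{18} ≡ 1 (mod 19). 156 = 8×18 + 12. So 5^{156} ≡ 5^{12} ≡ 11 (mod 19)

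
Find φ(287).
240

Prime factorization: 287 = 7 × 41
Using the formula φ(n) = n × Π(1 - 1/p) for each prime factor p:
φ(287) = 287 × (1 - 1/7) × (1 - 1/41)
φ(287) = 240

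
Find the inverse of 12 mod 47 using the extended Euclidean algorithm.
Extended GCD: 12(4) + 47(-1) = 1. So 12^(-1) ≡ 4 ≡ 4 (mod 47). Verify: 12 × 4 = 48 ≡ 1 (mod 47)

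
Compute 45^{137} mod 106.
101

Using successive squaring:
Binary expansion of 137: 10001001
Powers of 45 mod 106 (each is the square of the previous):
  45^1 ≡ 45 (mod 106)
  45^2 ≡ 45² = 2025 ≡ 11 (mod 106)
  45^4 ≡ 11² = 121 ≡ 15 (mod 106)
  45^8 ≡ 15² = 225 ≡ 13 (mod 106)
  45^16 ≡ 13² = 169 ≡ 63 (mod 106)
  45^32 ≡ 63² = 3969 ≡ 47 (mod 106)
  45^64 ≡ 47² = 2209 ≡ 89 (mod 106)
  45^128 ≡ 89² = 7921 ≡ 77 (mod 106)
137 = 128 + 8 + 1, so 45^137 = 45^128 × 45^8 × 45^1 ≡ 77 × 13 × 45 (mod 106)
Multiplying step by step:
  77 × 13 = 1001 ≡ 47 (mod 106)
  47 × 45 = 2115 ≡ 101 (mod 106)
Result: 45^137 ≡ 101 (mod 106)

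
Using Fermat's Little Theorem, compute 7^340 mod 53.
By Fermat: 7^{52} ≡ 1 (mod 53). 340 ≡ 28 (mod 52). So 7^{340} ≡ 7^{28} ≡ 49 (mod 53)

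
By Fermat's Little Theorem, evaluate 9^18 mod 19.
By Fermat's Little Theorem, 9^{18} ≡ 1 (mod 19) since 19 is prime and gcd(9, 19) = 1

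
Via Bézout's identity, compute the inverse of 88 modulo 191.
Extended GCD: 88(89) + 191(-41) = 1. So 88^(-1) ≡ 89 ≡ 89 (mod 191). Verify: 88 × 89 = 7832 ≡ 1 (mod 191)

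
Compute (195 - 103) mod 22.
4

(195 - 103) = 92
92 mod 22 = 4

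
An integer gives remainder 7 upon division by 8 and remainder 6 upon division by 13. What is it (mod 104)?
M = 8 × 13 = 104. M₁ = 13, y₁ ≡ 5 (mod 8). M₂ = 8, y₂ ≡ 5 (mod 13). x = 7×13×5 + 6×8×5 ≡ 71 (mod 104). The smallest positive such number is 71.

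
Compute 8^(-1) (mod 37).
14

Using Extended Euclidean Algorithm:
gcd(8, 37) = 1
Bezout coefficients: 8 × 14 + 37 × -3 = 1
So 8 × 14 ≡ 1 (mod 37)
The inverse is 14 mod 37 = 14
Verification: 8 × 14 = 112 = 3 × 37 + 1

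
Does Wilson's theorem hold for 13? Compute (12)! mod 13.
(12)! mod 13 = 12. Since this equals -1 (mod 13), Wilson confirms 13 is prime.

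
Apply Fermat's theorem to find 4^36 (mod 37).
By Fermat's Little Theorem, 4^{36} ≡ 1 (mod 37) since 37 is prime and gcd(4, 37) = 1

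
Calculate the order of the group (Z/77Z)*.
60

Prime factorization: 77 = 7 × 11
Using the formula φ(n) = n × Π(1 - 1/p) for each prime factor p:
φ(77) = 77 × (1 - 1/7) × (1 - 1/11)
φ(77) = 60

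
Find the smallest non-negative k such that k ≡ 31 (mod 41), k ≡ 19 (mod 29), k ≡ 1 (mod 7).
3557

Using the Chinese Remainder Theorem:
M = product of moduli = 8323
For equation 1: M_1 = 203, 203 ≡ 39 (mod 41), inverse of 203 mod 41 is 20 (check: 39 × 20 = 780 ≡ 1 (mod 41))
For equation 2: M_2 = 287, 287 ≡ 26 (mod 29), inverse of 287 mod 29 is 19 (check: 26 × 19 = 494 ≡ 1 (mod 29))
For equation 3: M_3 = 1189, 1189 ≡ 6 (mod 7), inverse of 1189 mod 7 is 6 (check: 6 × 6 = 36 ≡ 1 (mod 7))
Combine: k ≡ Σ r_i×M_i×(M_i⁻¹ mod m_i) = 31×203×20 + 19×287×19 + 1×1189×6 = 125860 + 103607 + 7134 = 236601
236601 mod 8323 = 3557
k ≡ 3557 (mod 8323)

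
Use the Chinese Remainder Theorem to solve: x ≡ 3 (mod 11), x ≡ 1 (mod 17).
M = 11 × 17 = 187. M₁ = 17, y₁ ≡ 2 (mod 11). M₂ = 11, y₂ ≡ 14 (mod 17). x = 3×17×2 + 1×11×14 ≡ 69 (mod 187)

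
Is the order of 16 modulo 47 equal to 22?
No, the actual order is 23, not 22.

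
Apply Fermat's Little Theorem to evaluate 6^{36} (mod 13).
1

By Fermat's Little Theorem, a^(p-1) ≡ 1 (mod p) for prime p and gcd(a, p) = 1
Here p = 13, so 6^12 ≡ 1 (mod 13)
We can reduce the exponent: 36 mod 12 = 0
So 6^36 ≡ 6^0 (mod 13)
Computing: 6^0 mod 13 = 1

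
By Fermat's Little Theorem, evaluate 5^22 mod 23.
By Fermat's Little Theorem, 5^{22} ≡ 1 (mod 23) since 23 is prime and gcd(5, 23) = 1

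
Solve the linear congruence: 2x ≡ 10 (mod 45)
5

Since gcd(2, 45) = 1 divides 10, a solution exists.
Multiply both sides by the inverse of 2 mod 45:
  2^(-1) mod 45 = 23
  x ≡ 23 × 10 ≡ 230 ≡ 5 (mod 45)
Verification: 2 × 5 = 10 = 0 × 45 + 10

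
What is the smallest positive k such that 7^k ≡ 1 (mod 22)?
Powers of 7 mod 22: 7^1≡7, 7^2≡5, 7^3≡13, 7^4≡3, 7^5≡21, 7^6≡15, 7^7≡17, 7^8≡9, 7^9≡19, 7^10≡1. Order = 10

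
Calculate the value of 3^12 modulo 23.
Using repeated squaring. 12 = 8 + 4 (binary 1100). Repeated squaring mod 23: 3^1 ≡ 3; 3^2 ≡ 3² = 9 ≡ 9; 3^4 ≡ 9² = 81 ≡ 12; 3^8 ≡ 12² = 144 ≡ 6. Multiply: 3^12 = 3^8 × 3^4 ≡ 6 × 12 (mod 23): 6 × 12 = 72 ≡ 3. So 3^12 ≡ 3 (mod 23).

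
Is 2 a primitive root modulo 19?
Yes

To verify, check if 2^(18/q) ≢ 1 (mod 19) for each prime divisor q of 18
Divisors of 18 = 18: [1, 2, 3, 6, 9, 18]
  2^(18/2) = 2^9 ≡ 18 (mod 19)
  2^(18/3) = 2^6 ≡ 7 (mod 19)
Conclusion: 2 is a primitive root modulo 19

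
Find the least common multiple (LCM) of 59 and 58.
3422

First find GCD(59, 58) using the Euclidean algorithm:
59 = 1 × 58 + 1
58 = 58 × 1 + 0
GCD(59, 58) = 1

LCM formula: LCM(a, b) = (a × b) / GCD(a, b)
LCM(59, 58) = (59 × 58) / 1
LCM(59, 58) = 3422 / 1
LCM(59, 58) = 3422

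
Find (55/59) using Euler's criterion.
(55/59) = 55^{29} mod 59 = -1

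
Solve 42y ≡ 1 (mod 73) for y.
40

Using Extended Euclidean Algorithm:
gcd(42, 73) = 1
Bezout coefficients: 42 × -33 + 73 × 19 = 1
So 42 × -33 ≡ 1 (mod 73)
The inverse is -33 mod 73 = 40
Verification: 42 × 40 = 1680 = 23 × 73 + 1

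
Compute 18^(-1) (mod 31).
18^(-1) ≡ 19 (mod 31). Verification: 18 × 19 = 342 ≡ 1 (mod 31)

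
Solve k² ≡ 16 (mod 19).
The square roots of 16 mod 19 are 4 and 15. Verify: 4² = 16 ≡ 16 (mod 19)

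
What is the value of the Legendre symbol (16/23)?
(16/23) = 16^{11} mod 23 = 1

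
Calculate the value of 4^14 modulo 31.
Using repeated squaring. 14 = 8 + 4 + 2 (binary 1110). Repeated squaring mod 31: 4^1 ≡ 4; 4^2 ≡ 4² = 16 ≡ 16; 4^4 ≡ 16² = 256 ≡ 8; 4^8 ≡ 8² = 64 ≡ 2. Multiply: 4^14 = 4^8 × 4^4 × 4^2 ≡ 2 × 8 × 16 (mod 31): 2 × 8 = 16 ≡ 16; 16 × 16 = 256 ≡ 8. So 4^14 ≡ 8 (mod 31).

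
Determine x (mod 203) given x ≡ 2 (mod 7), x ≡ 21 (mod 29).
79

Using the Chinese Remainder Theorem:
M = product of moduli = 203
For equation 1: M_1 = 29, 29 ≡ 1 (mod 7), inverse of 29 mod 7 is 1 (check: 1 × 1 = 1 ≡ 1 (mod 7))
For equation 2: M_2 = 7, 7 ≡ 7 (mod 29), inverse of 7 mod 29 is 25 (check: 7 × 25 = 175 ≡ 1 (mod 29))
Combine: x ≡ Σ r_i×M_i×(M_i⁻¹ mod m_i) = 2×29×1 + 21×7×25 = 58 + 3675 = 3733
3733 mod 203 = 79
x ≡ 79 (mod 203)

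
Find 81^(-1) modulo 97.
6

Using Extended Euclidean Algorithm:
gcd(81, 97) = 1
Bezout coefficients: 81 × 6 + 97 × -5 = 1
So 81 × 6 ≡ 1 (mod 97)
The inverse is 6 mod 97 = 6
Verification: 81 × 6 = 486 = 5 × 97 + 1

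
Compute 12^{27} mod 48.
0

Using successive squaring:
Binary expansion of 27: 11011
Powers of 12 mod 48 (each is the square of the previous):
  12^1 ≡ 12 (mod 48)
  12^2 ≡ 12² = 144 ≡ 0 (mod 48)
  12^4 ≡ 0² = 0 ≡ 0 (mod 48)
  12^8 ≡ 0² = 0 ≡ 0 (mod 48)
  12^16 ≡ 0² = 0 ≡ 0 (mod 48)
27 = 16 + 8 + 2 + 1, so 12^27 = 12^16 × 12^8 × 12^2 × 12^1 ≡ 0 × 0 × 0 × 12 (mod 48)
Multiplying step by step:
  0 × 0 = 0 ≡ 0 (mod 48)
  0 × 0 = 0 ≡ 0 (mod 48)
  0 × 12 = 0 ≡ 0 (mod 48)
Result: 12^27 ≡ 0 (mod 48)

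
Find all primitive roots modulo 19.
Primitive roots mod 19: {2, 3, 10, 13, 14, 15}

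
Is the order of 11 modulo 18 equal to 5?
No, the actual order is 6, not 5.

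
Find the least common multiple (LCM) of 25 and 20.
100

First find GCD(25, 20) using the Euclidean algorithm:
25 = 1 × 20 + 5
20 = 4 × 5 + 0
GCD(25, 20) = 5

LCM formula: LCM(a, b) = (a × b) / GCD(a, b)
LCM(25, 20) = (25 × 20) / 5
LCM(25, 20) = 500 / 5
LCM(25, 20) = 100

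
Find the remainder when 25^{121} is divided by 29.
By Fermat: 25^{28} ≡ 1 (mod 29). 121 = 4×28 + 9. So 25^{121} ≡ 25^{9} ≡ 16 (mod 29)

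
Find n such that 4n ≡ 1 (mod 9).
7

Since gcd(4, 9) = 1 divides 1, a solution exists.
Multiply both sides by the inverse of 4 mod 9:
  4^(-1) mod 9 = 7
  x ≡ 7 × 1 ≡ 7 ≡ 7 (mod 9)
Verification: 4 × 7 = 28 = 3 × 9 + 1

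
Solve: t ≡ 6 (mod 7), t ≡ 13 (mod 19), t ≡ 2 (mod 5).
M = 7 × 19 × 5 = 665. M₁ = 95, y₁ ≡ 2 (mod 7). M₂ = 35, y₂ ≡ 6 (mod 19). M₃ = 133, y₃ ≡ 2 (mod 5). t = 6×95×2 + 13×35×6 + 2×133×2 ≡ 412 (mod 665)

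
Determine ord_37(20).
Powers of 20 mod 37: 20^1≡20, 20^2≡30, 20^3≡8, 20^4≡12, 20^5≡18, 20^6≡27, 20^7≡22, 20^8≡33, 20^9≡31, 20^10≡28, 20^11≡5, 20^12≡26, 20^13≡2, 20^14≡3, 20^15≡23, 20^16≡16, 20^17≡24, 20^18≡36, 20^19≡17, 20^20≡7, 20^21≡29, 20^22≡25, 20^23≡19, 20^24≡10, 20^25≡15, 20^26≡4, 20^27≡6, 20^28≡9, 20^29≡32, 20^30≡11, 20^31≡35, 20^32≡34, 20^33≡14, 20^34≡21, 20^35≡13, 20^36≡1. Order = 36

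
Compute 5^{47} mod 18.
11

Using successive squaring:
Binary expansion of 47: 101111
Powers of 5 mod 18 (each is the square of the previous):
  5^1 ≡ 5 (mod 18)
  5^2 ≡ 5² = 25 ≡ 7 (mod 18)
  5^4 ≡ 7² = 49 ≡ 13 (mod 18)
  5^8 ≡ 13² = 169 ≡ 7 (mod 18)
  5^16 ≡ 7² = 49 ≡ 13 (mod 18)
  5^32 ≡ 13² = 169 ≡ 7 (mod 18)
47 = 32 + 8 + 4 + 2 + 1, so 5^47 = 5^32 × 5^8 × 5^4 × 5^2 × 5^1 ≡ 7 × 7 × 13 × 7 × 5 (mod 18)
Multiplying step by step:
  7 × 7 = 49 ≡ 13 (mod 18)
  13 × 13 = 169 ≡ 7 (mod 18)
  7 × 7 = 49 ≡ 13 (mod 18)
  13 × 5 = 65 ≡ 11 (mod 18)
Result: 5^47 ≡ 11 (mod 18)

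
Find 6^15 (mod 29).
Using repeated squaring. 15 = 8 + 4 + 2 + 1 (binary 1111). Repeated squaring mod 29: 6^1 ≡ 6; 6^2 ≡ 6² = 36 ≡ 7; 6^4 ≡ 7² = 49 ≡ 20; 6^8 ≡ 20² = 400 ≡ 23. Multiply: 6^15 = 6^8 × 6^4 × 6^2 × 6^1 ≡ 23 × 20 × 7 × 6 (mod 29): 23 × 20 = 460 ≡ 25; 25 × 7 = 175 ≡ 1; 1 × 6 = 6 ≡ 6. So 6^15 ≡ 6 (mod 29).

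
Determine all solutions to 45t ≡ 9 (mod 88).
53

Since gcd(45, 88) = 1 divides 9, a solution exists.
Multiply both sides by the inverse of 45 mod 88:
  45^(-1) mod 88 = 45
  x ≡ 45 × 9 ≡ 405 ≡ 53 (mod 88)
Verification: 45 × 53 = 2385 = 27 × 88 + 9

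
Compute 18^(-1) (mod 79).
18^(-1) ≡ 22 (mod 79). Verification: 18 × 22 = 396 ≡ 1 (mod 79)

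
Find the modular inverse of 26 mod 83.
26^(-1) ≡ 16 (mod 83). Verification: 26 × 16 = 416 ≡ 1 (mod 83)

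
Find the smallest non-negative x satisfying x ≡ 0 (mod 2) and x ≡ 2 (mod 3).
M = 2 × 3 = 6. M₁ = 3, y₁ ≡ 1 (mod 2). M₂ = 2, y₂ ≡ 2 (mod 3). x = 0×3×1 + 2×2×2 ≡ 2 (mod 6)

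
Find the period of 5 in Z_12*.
Powers of 5 mod 12: 5^1≡5, 5^2≡1. Order = 2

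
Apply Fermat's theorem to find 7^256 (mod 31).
By Fermat: 7^{30} ≡ 1 (mod 31). 256 ≡ 16 (mod 30). So 7^{256} ≡ 7^{16} ≡ 7 (mod 31)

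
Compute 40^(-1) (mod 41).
40^(-1) ≡ 40 (mod 41). Verification: 40 × 40 = 1600 ≡ 1 (mod 41)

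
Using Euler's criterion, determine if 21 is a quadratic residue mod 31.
By Euler's criterion: 21^{15} ≡ 30 (mod 31). Since this equals -1 (≡ 30), 21 is not a QR.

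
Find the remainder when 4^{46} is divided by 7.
By Fermat: 4^{6} ≡ 1 (mod 7). 46 = 7×6 + 4. So 4^{46} ≡ 4^{4} ≡ 4 (mod 7)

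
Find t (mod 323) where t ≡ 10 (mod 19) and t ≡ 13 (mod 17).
M = 19 × 17 = 323. M₁ = 17, y₁ ≡ 9 (mod 19). M₂ = 19, y₂ ≡ 9 (mod 17). t = 10×17×9 + 13×19×9 ≡ 200 (mod 323)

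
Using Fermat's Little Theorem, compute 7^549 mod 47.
By Fermat: 7^{46} ≡ 1 (mod 47). 549 ≡ 43 (mod 46). So 7^{549} ≡ 7^{43} ≡ 37 (mod 47)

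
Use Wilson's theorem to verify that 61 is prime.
(60)! mod 61 = 60. Since this equals -1 (mod 61), Wilson confirms 61 is prime.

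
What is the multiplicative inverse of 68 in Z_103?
50

Using Extended Euclidean Algorithm:
gcd(68, 103) = 1
Bezout coefficients: 68 × 50 + 103 × -33 = 1
So 68 × 50 ≡ 1 (mod 103)
The inverse is 50 mod 103 = 50
Verification: 68 × 50 = 3400 = 33 × 103 + 1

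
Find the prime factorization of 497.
7 × 71

Divide by primes starting from smallest:
497 ÷ 7 = 71
71 ÷ 71 = 1

497 = 7 × 71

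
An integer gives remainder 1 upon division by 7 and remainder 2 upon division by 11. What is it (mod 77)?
M = 7 × 11 = 77. M₁ = 11, y₁ ≡ 2 (mod 7). M₂ = 7, y₂ ≡ 8 (mod 11). r = 1×11×2 + 2×7×8 ≡ 57 (mod 77). The smallest positive such number is 57.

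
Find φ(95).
72

Prime factorization: 95 = 5 × 19
Using the formula φ(n) = n × Π(1 - 1/p) for each prime factor p:
φ(95) = 95 × (1 - 1/5) × (1 - 1/19)
φ(95) = 72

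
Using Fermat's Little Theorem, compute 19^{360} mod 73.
1

By Fermat's Little Theorem, a^(p-1) ≡ 1 (mod p) for prime p and gcd(a, p) = 1
Here p = 73, so 19^72 ≡ 1 (mod 73)
We can reduce the exponent: 360 mod 72 = 0
So 19^360 ≡ 19^0 (mod 73)
Computing: 19^0 mod 73 = 1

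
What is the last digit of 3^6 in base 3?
3 ≡ 0 (mod 3). 6 = 4 + 2 (binary 110). Repeated squaring mod 3: 0^1 ≡ 0; 0^2 ≡ 0² = 0 ≡ 0; 0^4 ≡ 0² = 0 ≡ 0. Multiply: 3^6 ≡ 0^4 × 0^2 ≡ 0 × 0 (mod 3): 0 × 0 = 0 ≡ 0. So 3^6 ≡ 0 (mod 3).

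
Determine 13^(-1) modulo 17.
13^(-1) ≡ 4 (mod 17). Verification: 13 × 4 = 52 ≡ 1 (mod 17)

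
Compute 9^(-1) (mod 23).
9^(-1) ≡ 18 (mod 23). Verification: 9 × 18 = 162 ≡ 1 (mod 23)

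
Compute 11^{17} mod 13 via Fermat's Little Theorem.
7

By Fermat's Little Theorem, a^(p-1) ≡ 1 (mod p) for prime p and gcd(a, p) = 1
Here p = 13, so 11^12 ≡ 1 (mod 13)
We can reduce the exponent: 17 mod 12 = 5
So 11^17 ≡ 11^5 (mod 13)
Computing: 11^5 mod 13 = 7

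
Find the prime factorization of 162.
2 × 3^4

Divide by primes starting from smallest:
162 ÷ 2 = 81
81 ÷ 3 = 27
27 ÷ 3 = 9
9 ÷ 3 = 3
3 ÷ 3 = 1

162 = 2 × 3^4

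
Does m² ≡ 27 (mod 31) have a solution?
By Euler's criterion: 27^{15} ≡ 30 (mod 31). Since this equals -1 (≡ 30), 27 is not a QR.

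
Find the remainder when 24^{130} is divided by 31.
By Fermat: 24^{30} ≡ 1 (mod 31). 130 = 4×30 + 10. So 24^{130} ≡ 24^{10} ≡ 25 (mod 31)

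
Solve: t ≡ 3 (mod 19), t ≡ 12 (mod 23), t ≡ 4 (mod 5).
M = 19 × 23 × 5 = 2185. M₁ = 115, y₁ ≡ 1 (mod 19). M₂ = 95, y₂ ≡ 8 (mod 23). M₃ = 437, y₃ ≡ 3 (mod 5). t = 3×115×1 + 12×95×8 + 4×437×3 ≡ 1599 (mod 2185)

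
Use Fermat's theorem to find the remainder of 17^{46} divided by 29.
28

By Fermat's Little Theorem, a^(p-1) ≡ 1 (mod p) for prime p and gcd(a, p) = 1
Here p = 29, so 17^28 ≡ 1 (mod 29)
We can reduce the exponent: 46 mod 28 = 18
So 17^46 ≡ 17^18 (mod 29)
Computing: 17^18 mod 29 = 28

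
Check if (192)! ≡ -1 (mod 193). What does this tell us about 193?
(192)! mod 193 = 192. Since this equals -1 (mod 193), Wilson confirms 193 is prime.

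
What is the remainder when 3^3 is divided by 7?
3 = 2 + 1 (binary 11). Repeated squaring mod 7: 3^1 ≡ 3; 3^2 ≡ 3² = 9 ≡ 2. Multiply: 3^3 = 3^2 × 3^1 ≡ 2 × 3 (mod 7): 2 × 3 = 6 ≡ 6. So 3^3 ≡ 6 (mod 7).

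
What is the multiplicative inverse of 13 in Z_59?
13^(-1) ≡ 50 (mod 59). Verification: 13 × 50 = 650 ≡ 1 (mod 59)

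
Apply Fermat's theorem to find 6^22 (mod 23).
By Fermat's Little Theorem, 6^{22} ≡ 1 (mod 23) since 23 is prime and gcd(6, 23) = 1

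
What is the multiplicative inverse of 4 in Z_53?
40

Using Extended Euclidean Algorithm:
gcd(4, 53) = 1
Bezout coefficients: 4 × -13 + 53 × 1 = 1
So 4 × -13 ≡ 1 (mod 53)
The inverse is -13 mod 53 = 40
Verification: 4 × 40 = 160 = 3 × 53 + 1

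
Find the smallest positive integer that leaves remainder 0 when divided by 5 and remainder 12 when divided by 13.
M = 5 × 13 = 65. M₁ = 13, y₁ ≡ 2 (mod 5). M₂ = 5, y₂ ≡ 8 (mod 13). z = 0×13×2 + 12×5×8 ≡ 25 (mod 65). The smallest positive such number is 25.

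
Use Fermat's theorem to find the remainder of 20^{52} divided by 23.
6

By Fermat's Little Theorem, a^(p-1) ≡ 1 (mod p) for prime p and gcd(a, p) = 1
Here p = 23, so 20^22 ≡ 1 (mod 23)
We can reduce the exponent: 52 mod 22 = 8
So 20^52 ≡ 20^8 (mod 23)
Computing: 20^8 mod 23 = 6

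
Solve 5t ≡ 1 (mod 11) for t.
5^(-1) ≡ 9 (mod 11). Verification: 5 × 9 = 45 ≡ 1 (mod 11)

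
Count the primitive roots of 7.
2

The number of primitive roots modulo p is φ(p-1) = φ(6)
φ(6) = 2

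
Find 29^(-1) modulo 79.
30

Using Extended Euclidean Algorithm:
gcd(29, 79) = 1
Bezout coefficients: 29 × 30 + 79 × -11 = 1
So 29 × 30 ≡ 1 (mod 79)
The inverse is 30 mod 79 = 30
Verification: 29 × 30 = 870 = 11 × 79 + 1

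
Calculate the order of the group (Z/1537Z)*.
1456

Prime factorization: 1537 = 29 × 53
Using the formula φ(n) = n × Π(1 - 1/p) for each prime factor p:
φ(1537) = 1537 × (1 - 1/29) × (1 - 1/53)
φ(1537) = 1456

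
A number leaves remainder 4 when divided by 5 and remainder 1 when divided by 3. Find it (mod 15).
M = 5 × 3 = 15. M₁ = 3, y₁ ≡ 2 (mod 5). M₂ = 5, y₂ ≡ 2 (mod 3). x = 4×3×2 + 1×5×2 ≡ 4 (mod 15)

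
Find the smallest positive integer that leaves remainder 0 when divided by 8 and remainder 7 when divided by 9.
M = 8 × 9 = 72. M₁ = 9, y₁ ≡ 1 (mod 8). M₂ = 8, y₂ ≡ 8 (mod 9). z = 0×9×1 + 7×8×8 ≡ 16 (mod 72). The smallest positive such number is 16.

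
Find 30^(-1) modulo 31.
30

Using Extended Euclidean Algorithm:
gcd(30, 31) = 1
Bezout coefficients: 30 × -1 + 31 × 1 = 1
So 30 × -1 ≡ 1 (mod 31)
The inverse is -1 mod 31 = 30
Verification: 30 × 30 = 900 = 29 × 31 + 1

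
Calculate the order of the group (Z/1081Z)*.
1012

Prime factorization: 1081 = 23 × 47
Using the formula φ(n) = n × Π(1 - 1/p) for each prime factor p:
φ(1081) = 1081 × (1 - 1/23) × (1 - 1/47)
φ(1081) = 1012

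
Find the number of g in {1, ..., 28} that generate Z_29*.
Number of primitive roots mod 29 = φ(28) = 12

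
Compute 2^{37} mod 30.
2

Using successive squaring:
Binary expansion of 37: 100101
Powers of 2 mod 30 (each is the square of the previous):
  2^1 ≡ 2 (mod 30)
  2^2 ≡ 2² = 4 ≡ 4 (mod 30)
  2^4 ≡ 4² = 16 ≡ 16 (mod 30)
  2^8 ≡ 16² = 256 ≡ 16 (mod 30)
  2^16 ≡ 16² = 256 ≡ 16 (mod 30)
  2^32 ≡ 16² = 256 ≡ 16 (mod 30)
37 = 32 + 4 + 1, so 2^37 = 2^32 × 2^4 × 2^1 ≡ 16 × 16 × 2 (mod 30)
Multiplying step by step:
  16 × 16 = 256 ≡ 16 (mod 30)
  16 × 2 = 32 ≡ 2 (mod 30)
Result: 2^37 ≡ 2 (mod 30)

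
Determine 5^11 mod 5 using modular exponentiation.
Using repeated squaring. 5 ≡ 0 (mod 5). 11 = 8 + 2 + 1 (binary 1011). Repeated squaring mod 5: 0^1 ≡ 0; 0^2 ≡ 0² = 0 ≡ 0; 0^4 ≡ 0² = 0 ≡ 0; 0^8 ≡ 0² = 0 ≡ 0. Multiply: 5^11 ≡ 0^8 × 0^2 × 0^1 ≡ 0 × 0 × 0 (mod 5): 0 × 0 = 0 ≡ 0; 0 × 0 = 0 ≡ 0. So 5^11 ≡ 0 (mod 5).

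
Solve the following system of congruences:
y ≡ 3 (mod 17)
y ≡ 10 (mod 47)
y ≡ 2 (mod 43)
32252

Using the Chinese Remainder Theorem:
M = product of moduli = 34357
For equation 1: M_1 = 2021, 2021 ≡ 15 (mod 17), inverse of 2021 mod 17 is 8 (check: 15 × 8 = 120 ≡ 1 (mod 17))
For equation 2: M_2 = 731, 731 ≡ 26 (mod 47), inverse of 731 mod 47 is 38 (check: 26 × 38 = 988 ≡ 1 (mod 47))
For equation 3: M_3 = 799, 799 ≡ 25 (mod 43), inverse of 799 mod 43 is 31 (check: 25 × 31 = 775 ≡ 1 (mod 43))
Combine: y ≡ Σ r_i×M_i×(M_i⁻¹ mod m_i) = 3×2021×8 + 10×731×38 + 2×799×31 = 48504 + 277780 + 49538 = 375822
375822 mod 34357 = 32252
y ≡ 32252 (mod 34357)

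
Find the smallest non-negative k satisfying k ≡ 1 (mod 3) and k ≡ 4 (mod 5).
M = 3 × 5 = 15. M₁ = 5, y₁ ≡ 2 (mod 3). M₂ = 3, y₂ ≡ 2 (mod 5). k = 1×5×2 + 4×3×2 ≡ 4 (mod 15)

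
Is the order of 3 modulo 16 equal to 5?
No, the actual order is 4, not 5.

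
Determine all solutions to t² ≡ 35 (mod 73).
The square roots of 35 mod 73 are 53 and 20. Verify: 53² = 2809 ≡ 35 (mod 73)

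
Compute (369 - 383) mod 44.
30

(369 - 383) = -14
-14 mod 44 = 30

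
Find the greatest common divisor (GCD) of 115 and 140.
5

Using the Euclidean algorithm:
115 = 0 × 140 + 115
140 = 1 × 115 + 25
115 = 4 × 25 + 15
25 = 1 × 15 + 10
15 = 1 × 10 + 5
10 = 2 × 5 + 0

GCD(115, 140) = 5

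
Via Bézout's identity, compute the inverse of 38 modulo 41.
Extended GCD: 38(-14) + 41(13) = 1. So 38^(-1) ≡ 27 ≡ 27 (mod 41). Verify: 38 × 27 = 1026 ≡ 1 (mod 41)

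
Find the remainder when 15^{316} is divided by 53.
By Fermat: 15^{52} ≡ 1 (mod 53). 316 = 6×52 + 4. So 15^{316} ≡ 15^{4} ≡ 10 (mod 53)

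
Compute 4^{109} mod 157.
82

Using successive squaring:
Binary expansion of 109: 1101101
Powers of 4 mod 157 (each is the square of the previous):
  4^1 ≡ 4 (mod 157)
  4^2 ≡ 4² = 16 ≡ 16 (mod 157)
  4^4 ≡ 16² = 256 ≡ 99 (mod 157)
  4^8 ≡ 99² = 9801 ≡ 67 (mod 157)
  4^16 ≡ 67² = 4489 ≡ 93 (mod 157)
  4^32 ≡ 93² = 8649 ≡ 14 (mod 157)
  4^64 ≡ 14² = 196 ≡ 39 (mod 157)
109 = 64 + 32 + 8 + 4 + 1, so 4^109 = 4^64 × 4^32 × 4^8 × 4^4 × 4^1 ≡ 39 × 14 × 67 × 99 × 4 (mod 157)
Multiplying step by step:
  39 × 14 = 546 ≡ 75 (mod 157)
  75 × 67 = 5025 ≡ 1 (mod 157)
  1 × 99 = 99 ≡ 99 (mod 157)
  99 × 4 = 396 ≡ 82 (mod 157)
Result: 4^109 ≡ 82 (mod 157)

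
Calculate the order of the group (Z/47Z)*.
46

Prime factorization: 47 = 47
Using the formula φ(n) = n × Π(1 - 1/p) for each prime factor p:
φ(47) = 47 × (1 - 1/47)
φ(47) = 46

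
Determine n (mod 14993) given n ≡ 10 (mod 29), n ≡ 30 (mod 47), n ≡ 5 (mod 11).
6187

Using the Chinese Remainder Theorem:
M = product of moduli = 14993
For equation 1: M_1 = 517, 517 ≡ 24 (mod 29), inverse of 517 mod 29 is 23 (check: 24 × 23 = 552 ≡ 1 (mod 29))
For equation 2: M_2 = 319, 319 ≡ 37 (mod 47), inverse of 319 mod 47 is 14 (check: 37 × 14 = 518 ≡ 1 (mod 47))
For equation 3: M_3 = 1363, 1363 ≡ 10 (mod 11), inverse of 1363 mod 11 is 10 (check: 10 × 10 = 100 ≡ 1 (mod 11))
Combine: n ≡ Σ r_i×M_i×(M_i⁻¹ mod m_i) = 10×517×23 + 30×319×14 + 5×1363×10 = 118910 + 133980 + 68150 = 321040
321040 mod 14993 = 6187
n ≡ 6187 (mod 14993)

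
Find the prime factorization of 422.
2 × 211

Divide by primes starting from smallest:
422 ÷ 2 = 211
211 ÷ 211 = 1

422 = 2 × 211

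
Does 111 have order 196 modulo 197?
p - 1 = 196 has prime divisors 2, 7. Check 111^(196/q) mod 197 for each: 111^(196/2) = 111^98 ≡ 196, 111^(196/7) = 111^28 ≡ 178 (mod 197). None of these is 1, so 111 has order 196 = φ(197), so it is a primitive root mod 197.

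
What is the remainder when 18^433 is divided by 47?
Using Fermat: 18^{46} ≡ 1 (mod 47). 433 ≡ 19 (mod 46). So 18^{433} ≡ 18^{19} ≡ 32 (mod 47)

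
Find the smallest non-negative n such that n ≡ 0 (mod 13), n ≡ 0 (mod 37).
0

Using the Chinese Remainder Theorem:
M = product of moduli = 481
For equation 1: M_1 = 37, 37 ≡ 11 (mod 13), inverse of 37 mod 13 is 6 (check: 11 × 6 = 66 ≡ 1 (mod 13))
For equation 2: M_2 = 13, 13 ≡ 13 (mod 37), inverse of 13 mod 37 is 20 (check: 13 × 20 = 260 ≡ 1 (mod 37))
Combine: n ≡ Σ r_i×M_i×(M_i⁻¹ mod m_i) = 0×37×6 + 0×13×20 = 0 + 0 = 0
0 mod 481 = 0
n ≡ 0 (mod 481)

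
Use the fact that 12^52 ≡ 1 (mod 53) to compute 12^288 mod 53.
By Fermat: 12^{52} ≡ 1 (mod 53). 288 = 5×52 + 28. So 12^{288} ≡ 12^{28} ≡ 15 (mod 53)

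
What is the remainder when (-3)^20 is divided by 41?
Using repeated squaring. (-3) ≡ 38 (mod 41). 20 = 16 + 4 (binary 10100). Repeated squaring mod 41: 38^1 ≡ 38; 38^2 ≡ 38² = 1444 ≡ 9; 38^4 ≡ 9² = 81 ≡ 40; 38^8 ≡ 40² = 1600 ≡ 1; 38^16 ≡ 1² = 1 ≡ 1. Multiply: (-3)^20 ≡ 38^16 × 38^4 ≡ 1 × 40 (mod 41): 1 × 40 = 40 ≡ 40. So (-3)^20 ≡ 40 (mod 41).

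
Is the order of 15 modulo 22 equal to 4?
No, the actual order is 5, not 4.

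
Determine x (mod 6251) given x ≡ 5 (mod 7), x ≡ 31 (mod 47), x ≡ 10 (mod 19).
5577

Using the Chinese Remainder Theorem:
M = product of moduli = 6251
For equation 1: M_1 = 893, 893 ≡ 4 (mod 7), inverse of 893 mod 7 is 2 (check: 4 × 2 = 8 ≡ 1 (mod 7))
For equation 2: M_2 = 133, 133 ≡ 39 (mod 47), inverse of 133 mod 47 is 41 (check: 39 × 41 = 1599 ≡ 1 (mod 47))
For equation 3: M_3 = 329, 329 ≡ 6 (mod 19), inverse of 329 mod 19 is 16 (check: 6 × 16 = 96 ≡ 1 (mod 19))
Combine: x ≡ Σ r_i×M_i×(M_i⁻¹ mod m_i) = 5×893×2 + 31×133×41 + 10×329×16 = 8930 + 169043 + 52640 = 230613
230613 mod 6251 = 5577
x ≡ 5577 (mod 6251)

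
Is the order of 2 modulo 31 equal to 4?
No, the actual order is 5, not 4.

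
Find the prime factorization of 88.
2^3 × 11

Divide by primes starting from smallest:
88 ÷ 2 = 44
44 ÷ 2 = 22
22 ÷ 2 = 11
11 ÷ 11 = 1

88 = 2^3 × 11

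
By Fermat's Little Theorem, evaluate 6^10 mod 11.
By Fermat's Little Theorem, 6^{10} ≡ 1 (mod 11) since 11 is prime and gcd(6, 11) = 1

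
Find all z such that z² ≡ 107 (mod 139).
The square roots of 107 mod 139 are 78 and 61. Verify: 78² = 6084 ≡ 107 (mod 139)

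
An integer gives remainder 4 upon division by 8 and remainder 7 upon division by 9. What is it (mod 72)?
M = 8 × 9 = 72. M₁ = 9, y₁ ≡ 1 (mod 8). M₂ = 8, y₂ ≡ 8 (mod 9). m = 4×9×1 + 7×8×8 ≡ 52 (mod 72). The smallest positive such number is 52.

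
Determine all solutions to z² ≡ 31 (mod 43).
The square roots of 31 mod 43 are 17 and 26. Verify: 17² = 289 ≡ 31 (mod 43)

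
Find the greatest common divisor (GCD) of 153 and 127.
1

Using the Euclidean algorithm:
153 = 1 × 127 + 26
127 = 4 × 26 + 23
26 = 1 × 23 + 3
23 = 7 × 3 + 2
3 = 1 × 2 + 1
2 = 2 × 1 + 0

GCD(153, 127) = 1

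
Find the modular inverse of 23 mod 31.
23^(-1) ≡ 27 (mod 31). Verification: 23 × 27 = 621 ≡ 1 (mod 31)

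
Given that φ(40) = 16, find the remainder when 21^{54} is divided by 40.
By Euler: 21^{16} ≡ 1 (mod 40) since gcd(21, 40) = 1. 54 = 3×16 + 6. So 21^{54} ≡ 21^{6} ≡ 1 (mod 40)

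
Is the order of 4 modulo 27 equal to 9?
Yes, ord_27(4) = 9.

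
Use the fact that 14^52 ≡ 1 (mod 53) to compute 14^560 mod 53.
By Fermat: 14^{52} ≡ 1 (mod 53). 560 ≡ 40 (mod 52). So 14^{560} ≡ 14^{40} ≡ 49 (mod 53)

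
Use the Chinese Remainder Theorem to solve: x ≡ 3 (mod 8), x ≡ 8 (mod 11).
M = 8 × 11 = 88. M₁ = 11, y₁ ≡ 3 (mod 8). M₂ = 8, y₂ ≡ 7 (mod 11). x = 3×11×3 + 8×8×7 ≡ 19 (mod 88)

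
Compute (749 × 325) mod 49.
42

(749 × 325) = 243425
243425 mod 49 = 42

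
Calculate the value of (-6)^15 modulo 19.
Using repeated squaring. (-6) ≡ 13 (mod 19). 15 = 8 + 4 + 2 + 1 (binary 1111). Repeated squaring mod 19: 13^1 ≡ 13; 13^2 ≡ 13² = 169 ≡ 17; 13^4 ≡ 17² = 289 ≡ 4; 13^8 ≡ 4² = 16 ≡ 16. Multiply: (-6)^15 ≡ 13^8 × 13^4 × 13^2 × 13^1 ≡ 16 × 4 × 17 × 13 (mod 19): 16 × 4 = 64 ≡ 7; 7 × 17 = 119 ≡ 5; 5 × 13 = 65 ≡ 8. So (-6)^15 ≡ 8 (mod 19).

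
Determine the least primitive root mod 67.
p - 1 = 66 has prime divisors 2, 3, 11. h is a primitive root mod 67 iff h^(66/q) ≢ 1 (mod 67) for each such q.
h = 2: 2^33 ≡ 66, 2^22 ≡ 37, 2^6 ≡ 64 (mod 67); none is 1, so 2 has order 66 and is a primitive root.
The smallest primitive root mod 67 is g = 2.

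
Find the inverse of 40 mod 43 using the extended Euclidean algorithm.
Extended GCD: 40(14) + 43(-13) = 1. So 40^(-1) ≡ 14 ≡ 14 (mod 43). Verify: 40 × 14 = 560 ≡ 1 (mod 43)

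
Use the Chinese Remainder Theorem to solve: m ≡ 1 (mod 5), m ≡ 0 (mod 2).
M = 5 × 2 = 10. M₁ = 2, y₁ ≡ 3 (mod 5). M₂ = 5, y₂ ≡ 1 (mod 2). m = 1×2×3 + 0×5×1 ≡ 6 (mod 10)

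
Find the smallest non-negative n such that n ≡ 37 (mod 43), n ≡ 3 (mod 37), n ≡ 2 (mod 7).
2445

Using the Chinese Remainder Theorem:
M = product of moduli = 11137
For equation 1: M_1 = 259, 259 ≡ 1 (mod 43), inverse of 259 mod 43 is 1 (check: 1 × 1 = 1 ≡ 1 (mod 43))
For equation 2: M_2 = 301, 301 ≡ 5 (mod 37), inverse of 301 mod 37 is 15 (check: 5 × 15 = 75 ≡ 1 (mod 37))
For equation 3: M_3 = 1591, 1591 ≡ 2 (mod 7), inverse of 1591 mod 7 is 4 (check: 2 × 4 = 8 ≡ 1 (mod 7))
Combine: n ≡ Σ r_i×M_i×(M_i⁻¹ mod m_i) = 37×259×1 + 3×301×15 + 2×1591×4 = 9583 + 13545 + 12728 = 35856
35856 mod 11137 = 2445
n ≡ 2445 (mod 11137)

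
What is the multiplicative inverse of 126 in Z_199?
126^(-1) ≡ 169 (mod 199). Verification: 126 × 169 = 21294 ≡ 1 (mod 199)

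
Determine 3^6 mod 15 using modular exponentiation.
6 = 4 + 2 (binary 110). Repeated squaring mod 15: 3^1 ≡ 3; 3^2 ≡ 3² = 9 ≡ 9; 3^4 ≡ 9² = 81 ≡ 6. Multiply: 3^6 = 3^4 × 3^2 ≡ 6 × 9 (mod 15): 6 × 9 = 54 ≡ 9. So 3^6 ≡ 9 (mod 15).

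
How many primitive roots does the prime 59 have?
Number of primitive roots mod 59 = φ(58) = 28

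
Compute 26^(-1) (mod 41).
26^(-1) ≡ 30 (mod 41). Verification: 26 × 30 = 780 ≡ 1 (mod 41)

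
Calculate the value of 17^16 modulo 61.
Using repeated squaring. 16 = 16 (binary 10000). Repeated squaring mod 61: 17^1 ≡ 17; 17^2 ≡ 17² = 289 ≡ 45; 17^4 ≡ 45² = 2025 ≡ 12; 17^8 ≡ 12² = 144 ≡ 22; 17^16 ≡ 22² = 484 ≡ 57. So 17^16 ≡ 57 (mod 61).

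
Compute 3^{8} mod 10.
1

Using successive squaring:
Binary expansion of 8: 1000
Powers of 3 mod 10 (each is the square of the previous):
  3^1 ≡ 3 (mod 10)
  3^2 ≡ 3² = 9 ≡ 9 (mod 10)
  3^4 ≡ 9² = 81 ≡ 1 (mod 10)
  3^8 ≡ 1² = 1 ≡ 1 (mod 10)
8 is a power of 2, so 3^8 is the last square: ≡ 1 (mod 10)
Result: 3^8 ≡ 1 (mod 10)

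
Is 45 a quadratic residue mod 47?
By Euler's criterion: 45^{23} ≡ 46 (mod 47). Since this equals -1 (≡ 46), 45 is not a QR.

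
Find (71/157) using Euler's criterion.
(71/157) = 71^{78} mod 157 = 1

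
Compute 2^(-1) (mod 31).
2^(-1) ≡ 16 (mod 31). Verification: 2 × 16 = 32 ≡ 1 (mod 31)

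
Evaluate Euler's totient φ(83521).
78608

Prime factorization: 83521 = 17^4
Using the formula φ(n) = n × Π(1 - 1/p) for each prime factor p:
φ(83521) = 83521 × (1 - 1/17)
φ(83521) = 78608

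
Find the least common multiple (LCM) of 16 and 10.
80

First find GCD(16, 10) using the Euclidean algorithm:
16 = 1 × 10 + 6
10 = 1 × 6 + 4
6 = 1 × 4 + 2
4 = 2 × 2 + 0
GCD(16, 10) = 2

LCM formula: LCM(a, b) = (a × b) / GCD(a, b)
LCM(16, 10) = (16 × 10) / 2
LCM(16, 10) = 160 / 2
LCM(16, 10) = 80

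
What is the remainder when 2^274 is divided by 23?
Using Fermat: 2^{22} ≡ 1 (mod 23). 274 ≡ 10 (mod 22). So 2^{274} ≡ 2^{10} ≡ 12 (mod 23)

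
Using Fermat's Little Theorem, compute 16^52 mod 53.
By Fermat's Little Theorem, 16^{52} ≡ 1 (mod 53) since 53 is prime and gcd(16, 53) = 1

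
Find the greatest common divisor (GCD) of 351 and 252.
9

Using the Euclidean algorithm:
351 = 1 × 252 + 99
252 = 2 × 99 + 54
99 = 1 × 54 + 45
54 = 1 × 45 + 9
45 = 5 × 9 + 0

GCD(351, 252) = 9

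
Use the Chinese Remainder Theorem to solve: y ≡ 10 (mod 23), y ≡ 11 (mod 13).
102

Using the Chinese Remainder Theorem:
M = product of moduli = 299
For equation 1: M_1 = 13, 13 ≡ 13 (mod 23), inverse of 13 mod 23 is 16 (check: 13 × 16 = 208 ≡ 1 (mod 23))
For equation 2: M_2 = 23, 23 ≡ 10 (mod 13), inverse of 23 mod 13 is 4 (check: 10 × 4 = 40 ≡ 1 (mod 13))
Combine: y ≡ Σ r_i×M_i×(M_i⁻¹ mod m_i) = 10×13×16 + 11×23×4 = 2080 + 1012 = 3092
3092 mod 299 = 102
y ≡ 102 (mod 299)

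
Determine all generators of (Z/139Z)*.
Primitive roots mod 139: {2, 3, 12, 15, 17, 18, 19, 21, 22, 26, 32, 40, 50, 53, 56, 58, 61, 68, 70, 72, 73, 85, 88, 90, 92, 93, 98, 101, 102, 104, 108, 109, 110, 111, 114, 115, 119, 123, 126, 128, 130, 132, 134, 135}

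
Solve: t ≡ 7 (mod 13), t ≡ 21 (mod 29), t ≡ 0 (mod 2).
M = 13 × 29 × 2 = 754. M₁ = 58, y₁ ≡ 11 (mod 13). M₂ = 26, y₂ ≡ 19 (mod 29). M₃ = 377, y₃ ≡ 1 (mod 2). t = 7×58×11 + 21×26×19 + 0×377×1 ≡ 514 (mod 754)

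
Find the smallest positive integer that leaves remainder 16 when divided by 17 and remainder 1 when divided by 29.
M = 17 × 29 = 493. M₁ = 29, y₁ ≡ 10 (mod 17). M₂ = 17, y₂ ≡ 12 (mod 29). x = 16×29×10 + 1×17×12 ≡ 407 (mod 493). The smallest positive such number is 407.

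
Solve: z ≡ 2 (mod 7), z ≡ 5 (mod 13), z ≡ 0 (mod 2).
M = 7 × 13 × 2 = 182. M₁ = 26, y₁ ≡ 3 (mod 7). M₂ = 14, y₂ ≡ 1 (mod 13). M₃ = 91, y₃ ≡ 1 (mod 2). z = 2×26×3 + 5×14×1 + 0×91×1 ≡ 44 (mod 182)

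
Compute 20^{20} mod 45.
40

Using successive squaring:
Binary expansion of 20: 10100
Powers of 20 mod 45 (each is the square of the previous):
  20^1 ≡ 20 (mod 45)
  20^2 ≡ 20² = 400 ≡ 40 (mod 45)
  20^4 ≡ 40² = 1600 ≡ 25 (mod 45)
  20^8 ≡ 25² = 625 ≡ 40 (mod 45)
  20^16 ≡ 40² = 1600 ≡ 25 (mod 45)
20 = 16 + 4, so 20^20 = 20^16 × 20^4 ≡ 25 × 25 (mod 45)
Multiplying step by step:
  25 × 25 = 625 ≡ 40 (mod 45)
Result: 20^20 ≡ 40 (mod 45)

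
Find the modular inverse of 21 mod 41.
21^(-1) ≡ 2 (mod 41). Verification: 21 × 2 = 42 ≡ 1 (mod 41)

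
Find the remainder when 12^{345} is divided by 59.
By Fermat: 12^{58} ≡ 1 (mod 59). 345 = 5×58 + 55. So 12^{345} ≡ 12^{55} ≡ 7 (mod 59)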